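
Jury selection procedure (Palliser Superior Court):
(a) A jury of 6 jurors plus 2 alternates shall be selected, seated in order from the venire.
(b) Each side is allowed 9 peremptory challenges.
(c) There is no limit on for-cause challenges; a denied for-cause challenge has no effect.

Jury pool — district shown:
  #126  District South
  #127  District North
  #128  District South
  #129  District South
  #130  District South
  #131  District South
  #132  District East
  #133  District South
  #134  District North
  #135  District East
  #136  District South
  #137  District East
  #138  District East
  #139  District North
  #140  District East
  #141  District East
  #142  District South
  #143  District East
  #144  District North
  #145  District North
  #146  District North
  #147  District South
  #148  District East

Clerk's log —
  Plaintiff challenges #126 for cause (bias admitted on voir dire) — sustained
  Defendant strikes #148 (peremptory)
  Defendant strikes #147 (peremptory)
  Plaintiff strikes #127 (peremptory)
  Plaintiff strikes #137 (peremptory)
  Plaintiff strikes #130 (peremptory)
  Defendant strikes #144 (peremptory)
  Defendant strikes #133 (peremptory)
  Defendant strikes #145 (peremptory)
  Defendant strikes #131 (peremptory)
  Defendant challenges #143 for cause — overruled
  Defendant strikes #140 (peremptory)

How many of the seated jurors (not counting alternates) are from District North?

1

Removed: #126, #127, #130, #131, #133, #137, #140, #144, #145, #147, #148.
Seated jurors 1–6: #128, #129, #132, #134, #135, #136 (alternates #138, #139 not counted).
Of those, in District North: #134 → 1.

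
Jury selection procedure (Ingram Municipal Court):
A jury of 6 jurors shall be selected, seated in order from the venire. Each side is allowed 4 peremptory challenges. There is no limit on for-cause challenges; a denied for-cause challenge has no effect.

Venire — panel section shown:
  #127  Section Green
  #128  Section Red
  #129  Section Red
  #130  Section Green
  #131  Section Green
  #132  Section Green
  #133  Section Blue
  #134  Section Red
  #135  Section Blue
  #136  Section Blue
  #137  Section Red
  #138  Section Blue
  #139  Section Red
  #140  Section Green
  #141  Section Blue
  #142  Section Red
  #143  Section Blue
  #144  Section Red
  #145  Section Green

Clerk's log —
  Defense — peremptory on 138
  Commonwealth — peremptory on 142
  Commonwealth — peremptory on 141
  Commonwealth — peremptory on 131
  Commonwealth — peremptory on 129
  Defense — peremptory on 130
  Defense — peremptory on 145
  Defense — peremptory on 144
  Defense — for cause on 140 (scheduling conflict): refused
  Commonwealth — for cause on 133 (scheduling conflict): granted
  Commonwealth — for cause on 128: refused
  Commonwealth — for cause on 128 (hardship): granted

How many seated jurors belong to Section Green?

Removed: #128, #129, #130, #131, #133, #138, #141, #142, #144, #145.
Seated jurors 1–6: #127, #132, #134, #135, #136, #137.
Of those, in Section Green: #127, #132 → 2.

2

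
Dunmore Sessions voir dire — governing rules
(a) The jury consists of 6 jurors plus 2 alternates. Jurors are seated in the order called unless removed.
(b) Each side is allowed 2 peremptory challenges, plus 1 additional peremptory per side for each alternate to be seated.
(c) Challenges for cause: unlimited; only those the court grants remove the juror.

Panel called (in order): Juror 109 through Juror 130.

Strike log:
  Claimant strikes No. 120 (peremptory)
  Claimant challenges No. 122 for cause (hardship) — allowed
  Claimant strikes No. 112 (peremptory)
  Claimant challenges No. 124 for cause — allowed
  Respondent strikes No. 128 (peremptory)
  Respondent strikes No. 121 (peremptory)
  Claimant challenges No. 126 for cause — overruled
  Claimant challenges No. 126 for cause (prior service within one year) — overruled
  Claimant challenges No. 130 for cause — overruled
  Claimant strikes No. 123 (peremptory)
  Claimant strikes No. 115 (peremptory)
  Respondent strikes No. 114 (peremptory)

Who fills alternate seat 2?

Removed: #112, #114, #115, #120, #121, #122, #123, #124, #128. (#126, #130 stay — for-cause denied.)
Seating in order: seats 1–6 → #109, #110, #111, #113, #116, #117; alternates → #118, #119.
So alternate 2 is #119.

119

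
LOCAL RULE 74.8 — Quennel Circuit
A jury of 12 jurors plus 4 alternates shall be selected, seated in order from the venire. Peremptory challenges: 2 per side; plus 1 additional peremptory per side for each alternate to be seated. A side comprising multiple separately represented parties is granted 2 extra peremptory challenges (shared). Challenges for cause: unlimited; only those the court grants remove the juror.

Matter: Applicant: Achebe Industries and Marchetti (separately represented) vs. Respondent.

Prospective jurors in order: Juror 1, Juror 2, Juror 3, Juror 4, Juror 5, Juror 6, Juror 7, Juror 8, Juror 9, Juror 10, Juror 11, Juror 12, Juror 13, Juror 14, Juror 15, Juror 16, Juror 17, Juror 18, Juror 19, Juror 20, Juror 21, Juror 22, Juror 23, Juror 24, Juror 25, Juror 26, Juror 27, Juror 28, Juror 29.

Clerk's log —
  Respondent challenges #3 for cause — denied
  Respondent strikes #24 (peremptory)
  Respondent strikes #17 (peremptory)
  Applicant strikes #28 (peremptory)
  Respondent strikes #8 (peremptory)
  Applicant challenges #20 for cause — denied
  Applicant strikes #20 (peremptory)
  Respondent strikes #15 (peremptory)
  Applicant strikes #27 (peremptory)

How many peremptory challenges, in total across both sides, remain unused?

7

Applicant allotment: 2 base + 1 × 4 alternates + 2 multi-party = 8. Respondent allotment: 2 base + 1 × 4 alternates = 6.
Applicant peremptories used: #28, #20, #27 — 3 (the for-cause on #20 doesn't count).
Respondent peremptories used: #24, #17, #8, #15 — 4 (the for-cause on #3 doesn't count).
Remaining: (8 − 3) + (6 − 4) = 7.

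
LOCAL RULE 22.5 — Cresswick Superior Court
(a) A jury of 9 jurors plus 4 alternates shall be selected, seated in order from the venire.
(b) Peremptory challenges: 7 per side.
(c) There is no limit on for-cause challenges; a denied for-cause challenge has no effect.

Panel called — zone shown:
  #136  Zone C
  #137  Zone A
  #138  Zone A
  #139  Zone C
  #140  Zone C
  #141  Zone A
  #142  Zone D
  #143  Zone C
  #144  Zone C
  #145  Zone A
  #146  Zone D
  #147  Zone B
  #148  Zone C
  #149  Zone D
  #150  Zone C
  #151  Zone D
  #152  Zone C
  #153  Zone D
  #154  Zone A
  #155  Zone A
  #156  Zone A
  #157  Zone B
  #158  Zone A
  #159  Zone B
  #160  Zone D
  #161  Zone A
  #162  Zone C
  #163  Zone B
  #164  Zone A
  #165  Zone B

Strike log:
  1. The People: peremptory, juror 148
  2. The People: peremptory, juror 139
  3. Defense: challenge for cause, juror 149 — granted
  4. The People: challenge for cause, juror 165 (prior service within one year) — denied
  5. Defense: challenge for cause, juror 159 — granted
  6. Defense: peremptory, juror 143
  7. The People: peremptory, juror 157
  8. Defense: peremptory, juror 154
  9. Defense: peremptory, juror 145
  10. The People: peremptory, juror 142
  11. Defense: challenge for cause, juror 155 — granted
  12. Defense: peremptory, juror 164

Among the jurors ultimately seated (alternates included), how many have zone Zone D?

3

Removed: #139, #142, #143, #145, #148, #149, #154, #155, #157, #159, #164.
Seated (13 incl. alternates): #136, #137, #138, #140, #141, #144, #146, #147, #150, #151, #152, #153, #156.
Of those, in Zone D: #146, #151, #153 → 3.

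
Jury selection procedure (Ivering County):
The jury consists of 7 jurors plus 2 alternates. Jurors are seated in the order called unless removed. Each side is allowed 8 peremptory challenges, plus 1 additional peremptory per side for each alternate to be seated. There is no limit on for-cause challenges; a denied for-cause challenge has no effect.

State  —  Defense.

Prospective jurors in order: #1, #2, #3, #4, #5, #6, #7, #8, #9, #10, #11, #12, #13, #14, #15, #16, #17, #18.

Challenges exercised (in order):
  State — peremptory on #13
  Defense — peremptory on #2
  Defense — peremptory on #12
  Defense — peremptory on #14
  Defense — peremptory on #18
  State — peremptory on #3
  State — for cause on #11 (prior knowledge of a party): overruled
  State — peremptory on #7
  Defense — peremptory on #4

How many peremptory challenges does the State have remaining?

7

State allotment: 8 base + 1 × 2 alternates = 10.
State peremptories used: #13, #3, #7 — 3 (the for-cause on #11 doesn't count).
Remaining: 10 − 3 = 7.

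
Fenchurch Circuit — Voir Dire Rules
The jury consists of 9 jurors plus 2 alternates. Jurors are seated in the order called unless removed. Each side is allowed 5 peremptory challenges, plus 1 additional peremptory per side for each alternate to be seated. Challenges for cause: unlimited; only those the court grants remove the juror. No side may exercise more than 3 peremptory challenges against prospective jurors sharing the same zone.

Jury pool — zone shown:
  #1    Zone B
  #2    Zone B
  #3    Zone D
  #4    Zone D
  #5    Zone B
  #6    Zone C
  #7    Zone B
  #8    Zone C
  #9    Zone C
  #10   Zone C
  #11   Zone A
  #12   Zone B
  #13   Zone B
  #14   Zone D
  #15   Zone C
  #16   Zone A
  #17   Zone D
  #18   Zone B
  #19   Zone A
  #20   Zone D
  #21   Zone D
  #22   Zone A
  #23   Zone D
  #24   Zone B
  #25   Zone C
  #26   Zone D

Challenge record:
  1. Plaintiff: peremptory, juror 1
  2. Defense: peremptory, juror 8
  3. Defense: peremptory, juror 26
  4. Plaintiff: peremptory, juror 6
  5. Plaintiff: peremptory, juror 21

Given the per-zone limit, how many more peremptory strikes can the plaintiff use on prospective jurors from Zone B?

2

Plaintiff peremptories so far: #1, #6, #21 — 3 of 7 used, 4 left overall.
Against Zone B: #1 — 1 used; per-zone cap 3 leaves 2.
Binding limit: min(4, 2) = 2.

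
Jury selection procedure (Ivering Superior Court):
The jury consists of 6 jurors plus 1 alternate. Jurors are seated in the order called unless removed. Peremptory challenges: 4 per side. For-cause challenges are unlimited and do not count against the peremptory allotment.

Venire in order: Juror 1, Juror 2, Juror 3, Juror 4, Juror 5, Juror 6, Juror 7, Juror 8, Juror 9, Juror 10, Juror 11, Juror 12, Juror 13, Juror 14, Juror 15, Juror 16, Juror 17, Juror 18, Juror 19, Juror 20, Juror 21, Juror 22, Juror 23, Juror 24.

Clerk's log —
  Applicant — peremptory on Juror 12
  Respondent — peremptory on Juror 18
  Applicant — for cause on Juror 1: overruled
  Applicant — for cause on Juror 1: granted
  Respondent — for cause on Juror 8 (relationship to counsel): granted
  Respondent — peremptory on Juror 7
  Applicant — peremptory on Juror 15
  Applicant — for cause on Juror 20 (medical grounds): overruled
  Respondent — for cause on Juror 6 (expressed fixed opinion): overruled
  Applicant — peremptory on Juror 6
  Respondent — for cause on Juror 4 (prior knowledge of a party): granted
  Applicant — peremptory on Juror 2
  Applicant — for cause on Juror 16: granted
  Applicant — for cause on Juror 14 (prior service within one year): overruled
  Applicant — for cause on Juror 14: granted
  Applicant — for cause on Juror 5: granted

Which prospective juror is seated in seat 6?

17

Removed: #1, #2, #4, #5, #6, #7, #8, #12, #14, #15, #16, #18. (#20 stays — for-cause denied.)
Seating in order: seats 1–6 → #3, #9, #10, #11, #13, #17; alternates → #19.
So seat 6 is #17.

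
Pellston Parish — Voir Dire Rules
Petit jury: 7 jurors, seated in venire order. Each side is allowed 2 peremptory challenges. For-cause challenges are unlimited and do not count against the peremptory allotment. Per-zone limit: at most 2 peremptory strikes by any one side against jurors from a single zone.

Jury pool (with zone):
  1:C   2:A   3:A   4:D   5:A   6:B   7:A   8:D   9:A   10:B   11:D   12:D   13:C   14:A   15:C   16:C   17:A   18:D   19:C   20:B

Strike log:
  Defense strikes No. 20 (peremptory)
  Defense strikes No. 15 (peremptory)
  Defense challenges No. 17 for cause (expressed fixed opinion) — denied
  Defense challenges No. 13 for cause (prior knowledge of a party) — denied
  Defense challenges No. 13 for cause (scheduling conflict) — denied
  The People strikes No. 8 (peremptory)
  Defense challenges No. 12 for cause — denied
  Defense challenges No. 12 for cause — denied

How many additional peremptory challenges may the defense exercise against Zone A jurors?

0

Defense peremptories so far: #20, #15 — 2 of 2 used, 0 left overall.
Against Zone A: none yet — per-zone cap 2 leaves 2.
Binding limit: min(0, 2) = 0.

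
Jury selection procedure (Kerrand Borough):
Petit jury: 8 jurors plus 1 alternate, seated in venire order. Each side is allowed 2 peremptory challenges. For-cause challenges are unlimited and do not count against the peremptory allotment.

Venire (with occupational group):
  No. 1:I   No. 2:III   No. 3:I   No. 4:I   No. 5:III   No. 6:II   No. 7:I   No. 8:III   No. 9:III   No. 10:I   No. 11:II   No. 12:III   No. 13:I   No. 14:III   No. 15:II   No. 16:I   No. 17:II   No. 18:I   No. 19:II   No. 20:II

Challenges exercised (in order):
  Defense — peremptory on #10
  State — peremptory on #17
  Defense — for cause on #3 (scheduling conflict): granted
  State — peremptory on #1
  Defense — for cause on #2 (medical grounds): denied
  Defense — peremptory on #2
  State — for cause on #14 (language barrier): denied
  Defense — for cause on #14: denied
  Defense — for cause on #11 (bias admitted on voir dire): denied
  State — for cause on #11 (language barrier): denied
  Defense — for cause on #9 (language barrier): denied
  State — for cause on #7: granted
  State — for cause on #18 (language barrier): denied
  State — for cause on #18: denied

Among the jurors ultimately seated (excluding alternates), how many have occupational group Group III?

Removed: #1, #2, #3, #7, #10, #17.
Seated jurors 1–8: #4, #5, #6, #8, #9, #11, #12, #13 (alternates #14 not counted).
Of those, in Group III: #5, #8, #9, #12 → 4.

4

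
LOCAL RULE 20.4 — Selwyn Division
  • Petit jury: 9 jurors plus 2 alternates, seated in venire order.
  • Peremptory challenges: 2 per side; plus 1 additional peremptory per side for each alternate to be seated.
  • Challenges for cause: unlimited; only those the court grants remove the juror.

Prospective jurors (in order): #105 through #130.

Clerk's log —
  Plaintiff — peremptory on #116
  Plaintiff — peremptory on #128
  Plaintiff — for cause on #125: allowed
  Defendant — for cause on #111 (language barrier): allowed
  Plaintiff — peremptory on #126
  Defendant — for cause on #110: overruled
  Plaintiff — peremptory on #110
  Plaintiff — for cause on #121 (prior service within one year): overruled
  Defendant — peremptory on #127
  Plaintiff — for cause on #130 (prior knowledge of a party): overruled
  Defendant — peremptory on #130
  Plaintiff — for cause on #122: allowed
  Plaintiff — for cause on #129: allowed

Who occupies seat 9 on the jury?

115

Removed: #110, #111, #116, #122, #125, #126, #127, #128, #129, #130. (#121 stays — for-cause denied.)
Seating in order: seats 1–9 → #105, #106, #107, #108, #109, #112, #113, #114, #115; alternates → #117, #118.
So seat 9 is #115.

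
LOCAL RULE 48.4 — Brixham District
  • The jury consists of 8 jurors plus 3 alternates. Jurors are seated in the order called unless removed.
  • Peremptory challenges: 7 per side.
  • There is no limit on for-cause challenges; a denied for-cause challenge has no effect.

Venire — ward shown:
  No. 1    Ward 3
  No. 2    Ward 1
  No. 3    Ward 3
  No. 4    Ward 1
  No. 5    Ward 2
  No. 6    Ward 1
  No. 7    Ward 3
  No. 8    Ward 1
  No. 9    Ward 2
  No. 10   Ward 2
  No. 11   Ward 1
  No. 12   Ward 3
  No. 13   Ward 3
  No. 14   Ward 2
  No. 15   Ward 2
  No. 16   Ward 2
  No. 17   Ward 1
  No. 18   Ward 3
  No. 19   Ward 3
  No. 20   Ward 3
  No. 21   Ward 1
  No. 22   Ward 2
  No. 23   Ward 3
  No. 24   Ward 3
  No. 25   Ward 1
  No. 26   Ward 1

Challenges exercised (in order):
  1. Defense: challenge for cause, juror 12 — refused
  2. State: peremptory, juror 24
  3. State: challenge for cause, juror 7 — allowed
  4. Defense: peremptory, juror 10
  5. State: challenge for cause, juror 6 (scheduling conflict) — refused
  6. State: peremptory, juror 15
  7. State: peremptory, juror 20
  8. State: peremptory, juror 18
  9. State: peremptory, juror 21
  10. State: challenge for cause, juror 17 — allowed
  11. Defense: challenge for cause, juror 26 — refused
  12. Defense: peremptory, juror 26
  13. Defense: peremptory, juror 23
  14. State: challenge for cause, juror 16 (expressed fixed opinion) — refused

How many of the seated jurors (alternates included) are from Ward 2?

Removed: #7, #10, #15, #17, #18, #20, #21, #23, #24, #26.
Seated (11 incl. alternates): #1, #2, #3, #4, #5, #6, #8, #9, #11, #12, #13.
Of those, in Ward 2: #5, #9 → 2.

2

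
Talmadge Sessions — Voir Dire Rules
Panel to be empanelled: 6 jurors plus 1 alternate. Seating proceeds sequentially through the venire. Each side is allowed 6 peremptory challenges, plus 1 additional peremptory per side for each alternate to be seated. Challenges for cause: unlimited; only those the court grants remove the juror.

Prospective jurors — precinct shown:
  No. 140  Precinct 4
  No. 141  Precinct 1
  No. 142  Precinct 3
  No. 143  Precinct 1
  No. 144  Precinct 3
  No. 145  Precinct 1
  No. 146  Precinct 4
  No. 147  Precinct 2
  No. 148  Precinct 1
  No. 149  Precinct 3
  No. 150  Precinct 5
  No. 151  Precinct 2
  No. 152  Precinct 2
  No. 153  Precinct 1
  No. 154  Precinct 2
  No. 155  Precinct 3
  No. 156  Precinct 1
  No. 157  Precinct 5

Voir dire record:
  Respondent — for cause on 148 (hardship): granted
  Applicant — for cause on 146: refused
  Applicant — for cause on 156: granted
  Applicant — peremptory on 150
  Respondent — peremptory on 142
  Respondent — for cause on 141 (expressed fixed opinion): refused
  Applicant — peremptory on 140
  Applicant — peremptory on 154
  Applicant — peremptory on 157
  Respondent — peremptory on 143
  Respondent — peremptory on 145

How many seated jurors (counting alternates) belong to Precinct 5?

0

Removed: #140, #142, #143, #145, #148, #150, #154, #156, #157.
Seated (7 incl. alternates): #141, #144, #146, #147, #149, #151, #152.
None of those are in Precinct 5 → 0.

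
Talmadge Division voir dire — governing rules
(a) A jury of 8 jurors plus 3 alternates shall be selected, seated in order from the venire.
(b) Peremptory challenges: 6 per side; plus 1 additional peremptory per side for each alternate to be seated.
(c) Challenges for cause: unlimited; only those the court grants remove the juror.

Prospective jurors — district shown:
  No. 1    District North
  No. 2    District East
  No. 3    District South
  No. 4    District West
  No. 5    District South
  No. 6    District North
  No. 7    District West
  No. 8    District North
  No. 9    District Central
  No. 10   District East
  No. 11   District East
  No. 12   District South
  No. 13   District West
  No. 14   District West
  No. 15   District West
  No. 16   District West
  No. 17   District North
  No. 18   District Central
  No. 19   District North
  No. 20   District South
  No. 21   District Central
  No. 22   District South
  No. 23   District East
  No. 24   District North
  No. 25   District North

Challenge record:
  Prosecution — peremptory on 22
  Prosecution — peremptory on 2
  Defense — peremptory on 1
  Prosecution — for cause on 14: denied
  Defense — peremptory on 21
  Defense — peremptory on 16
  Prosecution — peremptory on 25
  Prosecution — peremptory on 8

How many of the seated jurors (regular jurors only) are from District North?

1

Removed: #1, #2, #8, #16, #21, #22, #25.
Seated jurors 1–8: #3, #4, #5, #6, #7, #9, #10, #11 (alternates #12, #13, #14 not counted).
Of those, in District North: #6 → 1.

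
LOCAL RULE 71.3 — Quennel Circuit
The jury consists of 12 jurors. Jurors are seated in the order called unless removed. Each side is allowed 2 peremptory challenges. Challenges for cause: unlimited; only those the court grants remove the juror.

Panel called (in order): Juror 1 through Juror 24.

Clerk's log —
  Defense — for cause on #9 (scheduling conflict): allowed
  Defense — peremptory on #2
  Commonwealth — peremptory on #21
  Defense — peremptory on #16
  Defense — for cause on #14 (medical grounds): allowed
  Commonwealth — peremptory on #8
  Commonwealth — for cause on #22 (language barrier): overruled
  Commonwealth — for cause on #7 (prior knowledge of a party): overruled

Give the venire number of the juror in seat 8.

11

Removed: #2, #8, #9, #14, #16, #21. (#7, #22 stay — for-cause denied.)
Filling seats in venire order through position 8: #1, #3, #4, #5, #6, #7, #10, #11.
So seat 8 is #11.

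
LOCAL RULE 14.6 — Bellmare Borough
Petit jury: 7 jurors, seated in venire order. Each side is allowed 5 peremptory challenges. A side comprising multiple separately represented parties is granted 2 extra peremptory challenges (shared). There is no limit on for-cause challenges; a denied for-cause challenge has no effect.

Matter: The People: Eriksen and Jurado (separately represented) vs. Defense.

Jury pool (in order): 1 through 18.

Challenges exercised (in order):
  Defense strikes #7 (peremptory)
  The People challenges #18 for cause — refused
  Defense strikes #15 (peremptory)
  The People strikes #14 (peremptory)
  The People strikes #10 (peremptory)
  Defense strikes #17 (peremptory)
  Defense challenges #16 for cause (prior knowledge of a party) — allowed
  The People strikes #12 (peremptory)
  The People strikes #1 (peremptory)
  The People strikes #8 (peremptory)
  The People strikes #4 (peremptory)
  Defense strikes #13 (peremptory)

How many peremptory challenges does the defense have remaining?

Defense allotment: 5.
Defense peremptories used: #7, #15, #17, #13 — 4 (the for-cause on #16 doesn't count).
Remaining: 5 − 4 = 1.

1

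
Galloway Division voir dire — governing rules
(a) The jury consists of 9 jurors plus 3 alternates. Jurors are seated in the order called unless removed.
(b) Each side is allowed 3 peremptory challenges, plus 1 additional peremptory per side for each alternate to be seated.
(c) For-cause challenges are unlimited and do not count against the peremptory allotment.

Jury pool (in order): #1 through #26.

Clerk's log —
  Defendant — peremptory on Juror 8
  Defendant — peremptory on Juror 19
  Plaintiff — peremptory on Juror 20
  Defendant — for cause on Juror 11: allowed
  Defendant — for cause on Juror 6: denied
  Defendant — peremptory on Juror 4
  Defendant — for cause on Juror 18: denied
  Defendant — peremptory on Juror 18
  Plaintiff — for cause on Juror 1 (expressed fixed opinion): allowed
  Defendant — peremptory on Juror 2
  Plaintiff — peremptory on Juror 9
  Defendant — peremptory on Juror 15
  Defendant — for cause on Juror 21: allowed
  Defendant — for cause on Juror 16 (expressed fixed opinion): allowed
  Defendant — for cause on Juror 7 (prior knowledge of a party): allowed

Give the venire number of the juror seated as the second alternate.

24

Removed: #1, #2, #4, #7, #8, #9, #11, #15, #16, #18, #19, #20, #21. (#6 stays — for-cause denied.)
Filling seats in venire order through position 11: #3, #5, #6, #10, #12, #13, #14, #17, #22, #23, #24.
So alternate 2 is #24.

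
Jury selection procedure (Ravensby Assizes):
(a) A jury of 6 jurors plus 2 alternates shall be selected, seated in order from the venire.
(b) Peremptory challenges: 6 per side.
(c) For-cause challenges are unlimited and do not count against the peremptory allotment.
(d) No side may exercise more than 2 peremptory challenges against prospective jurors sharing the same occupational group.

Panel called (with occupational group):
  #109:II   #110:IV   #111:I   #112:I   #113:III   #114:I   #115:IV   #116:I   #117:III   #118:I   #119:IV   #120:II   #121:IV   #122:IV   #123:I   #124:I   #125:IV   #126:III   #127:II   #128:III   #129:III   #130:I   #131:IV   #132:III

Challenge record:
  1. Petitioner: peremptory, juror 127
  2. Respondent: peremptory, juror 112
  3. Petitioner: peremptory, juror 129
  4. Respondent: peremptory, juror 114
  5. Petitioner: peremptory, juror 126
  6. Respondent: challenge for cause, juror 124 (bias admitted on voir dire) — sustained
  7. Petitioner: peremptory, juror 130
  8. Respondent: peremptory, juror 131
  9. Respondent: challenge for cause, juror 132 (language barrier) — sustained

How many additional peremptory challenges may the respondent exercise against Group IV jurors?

Respondent peremptories so far: #112, #114, #131 — 3 of 6 used, 3 left overall.
Against Group IV: #131 — 1 used; per-group cap 2 leaves 1.
Binding limit: min(3, 1) = 1.

1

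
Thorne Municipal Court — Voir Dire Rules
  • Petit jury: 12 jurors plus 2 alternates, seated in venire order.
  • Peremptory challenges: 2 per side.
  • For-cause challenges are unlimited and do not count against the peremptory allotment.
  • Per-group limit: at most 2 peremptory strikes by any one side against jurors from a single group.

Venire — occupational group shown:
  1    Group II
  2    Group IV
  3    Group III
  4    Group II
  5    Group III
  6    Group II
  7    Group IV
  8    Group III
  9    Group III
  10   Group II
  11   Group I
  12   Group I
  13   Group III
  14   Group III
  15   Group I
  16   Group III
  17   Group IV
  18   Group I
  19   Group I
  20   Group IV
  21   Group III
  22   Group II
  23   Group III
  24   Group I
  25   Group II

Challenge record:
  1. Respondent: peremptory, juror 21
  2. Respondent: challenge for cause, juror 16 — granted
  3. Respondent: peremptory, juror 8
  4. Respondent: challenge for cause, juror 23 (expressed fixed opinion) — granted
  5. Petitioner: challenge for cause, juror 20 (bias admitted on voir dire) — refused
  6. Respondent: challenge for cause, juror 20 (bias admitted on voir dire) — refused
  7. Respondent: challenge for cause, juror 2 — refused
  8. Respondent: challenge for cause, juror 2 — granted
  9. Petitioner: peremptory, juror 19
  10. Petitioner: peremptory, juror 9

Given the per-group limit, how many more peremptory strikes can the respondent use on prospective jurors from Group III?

Respondent peremptories so far: #21, #8 — 2 of 2 used, 0 left overall.
Against Group III: #21, #8 — 2 used; per-group cap 2 leaves 0.
Binding limit: min(0, 0) = 0.

0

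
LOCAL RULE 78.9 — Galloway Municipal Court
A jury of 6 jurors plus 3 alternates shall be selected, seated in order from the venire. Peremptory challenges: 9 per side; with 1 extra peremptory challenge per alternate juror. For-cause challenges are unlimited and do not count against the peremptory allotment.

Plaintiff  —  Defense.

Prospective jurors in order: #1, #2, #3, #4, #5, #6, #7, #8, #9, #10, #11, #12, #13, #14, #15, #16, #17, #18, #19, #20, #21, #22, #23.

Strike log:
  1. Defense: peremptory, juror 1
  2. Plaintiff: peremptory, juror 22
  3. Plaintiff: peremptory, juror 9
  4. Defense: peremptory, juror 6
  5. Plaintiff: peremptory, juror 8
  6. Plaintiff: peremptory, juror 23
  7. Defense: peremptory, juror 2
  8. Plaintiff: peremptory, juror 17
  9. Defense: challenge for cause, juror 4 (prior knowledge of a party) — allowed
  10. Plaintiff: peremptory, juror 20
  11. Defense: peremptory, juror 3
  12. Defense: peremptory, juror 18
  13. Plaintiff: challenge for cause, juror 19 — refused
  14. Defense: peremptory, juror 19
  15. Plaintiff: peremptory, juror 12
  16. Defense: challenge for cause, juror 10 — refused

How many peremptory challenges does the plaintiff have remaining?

Plaintiff allotment: 9 base + 1 × 3 alternates = 12.
Plaintiff peremptories used: #22, #9, #8, #23, #17, #20, #12 — 7 (the for-cause on #19 doesn't count).
Remaining: 12 − 7 = 5.

5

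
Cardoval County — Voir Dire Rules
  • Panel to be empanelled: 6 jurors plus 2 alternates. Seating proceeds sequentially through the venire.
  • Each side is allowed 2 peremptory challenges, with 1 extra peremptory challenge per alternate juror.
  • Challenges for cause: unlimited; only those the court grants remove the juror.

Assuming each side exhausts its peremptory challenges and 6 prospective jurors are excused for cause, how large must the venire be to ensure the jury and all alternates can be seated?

Seats to fill: 6 + 2 alternates = 8.
Peremptories: 2 + 1×2 = 4 per side × 2 sides = 8.
For-cause removals: 6.
Minimum venire: 8 + 8 + 6 = 22.

22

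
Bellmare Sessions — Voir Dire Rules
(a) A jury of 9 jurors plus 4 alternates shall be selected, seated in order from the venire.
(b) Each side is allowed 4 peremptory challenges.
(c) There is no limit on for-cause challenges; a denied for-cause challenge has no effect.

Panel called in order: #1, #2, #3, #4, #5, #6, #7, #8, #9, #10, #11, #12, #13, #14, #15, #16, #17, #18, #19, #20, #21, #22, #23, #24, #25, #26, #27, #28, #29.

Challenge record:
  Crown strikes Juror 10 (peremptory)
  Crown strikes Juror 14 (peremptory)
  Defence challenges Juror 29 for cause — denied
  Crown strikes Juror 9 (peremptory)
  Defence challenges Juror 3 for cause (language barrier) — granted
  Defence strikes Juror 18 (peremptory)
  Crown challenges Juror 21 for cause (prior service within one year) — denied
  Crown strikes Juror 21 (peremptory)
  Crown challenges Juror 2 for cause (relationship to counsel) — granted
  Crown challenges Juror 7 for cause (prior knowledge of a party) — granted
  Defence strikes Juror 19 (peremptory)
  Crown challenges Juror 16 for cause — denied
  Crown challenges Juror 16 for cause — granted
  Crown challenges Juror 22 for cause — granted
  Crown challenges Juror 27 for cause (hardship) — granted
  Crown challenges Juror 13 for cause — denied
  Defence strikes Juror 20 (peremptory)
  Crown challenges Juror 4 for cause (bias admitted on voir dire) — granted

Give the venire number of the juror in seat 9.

17

Removed: #2, #3, #4, #7, #9, #10, #14, #16, #18, #19, #20, #21, #22, #27. (#13, #29 stay — for-cause denied.)
Seating in order: seats 1–9 → #1, #5, #6, #8, #11, #12, #13, #15, #17; alternates → #23, #24, #25, #26.
So seat 9 is #17.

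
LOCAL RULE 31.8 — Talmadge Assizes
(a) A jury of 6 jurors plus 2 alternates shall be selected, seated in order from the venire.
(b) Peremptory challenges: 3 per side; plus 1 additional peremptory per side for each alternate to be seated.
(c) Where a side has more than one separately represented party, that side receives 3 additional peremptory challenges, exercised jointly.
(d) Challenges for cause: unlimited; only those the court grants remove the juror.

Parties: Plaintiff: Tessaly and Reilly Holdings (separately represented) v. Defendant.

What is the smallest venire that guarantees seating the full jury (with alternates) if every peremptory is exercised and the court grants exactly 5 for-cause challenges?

Seats to fill: 6 + 2 alternates = 8.
Peremptories — Plaintiff: 3 + 1×2 + 3 = 8; Defendant: 3 + 1×2 = 5; total 13.
For-cause removals: 5.
Minimum venire: 8 + 13 + 5 = 26.

26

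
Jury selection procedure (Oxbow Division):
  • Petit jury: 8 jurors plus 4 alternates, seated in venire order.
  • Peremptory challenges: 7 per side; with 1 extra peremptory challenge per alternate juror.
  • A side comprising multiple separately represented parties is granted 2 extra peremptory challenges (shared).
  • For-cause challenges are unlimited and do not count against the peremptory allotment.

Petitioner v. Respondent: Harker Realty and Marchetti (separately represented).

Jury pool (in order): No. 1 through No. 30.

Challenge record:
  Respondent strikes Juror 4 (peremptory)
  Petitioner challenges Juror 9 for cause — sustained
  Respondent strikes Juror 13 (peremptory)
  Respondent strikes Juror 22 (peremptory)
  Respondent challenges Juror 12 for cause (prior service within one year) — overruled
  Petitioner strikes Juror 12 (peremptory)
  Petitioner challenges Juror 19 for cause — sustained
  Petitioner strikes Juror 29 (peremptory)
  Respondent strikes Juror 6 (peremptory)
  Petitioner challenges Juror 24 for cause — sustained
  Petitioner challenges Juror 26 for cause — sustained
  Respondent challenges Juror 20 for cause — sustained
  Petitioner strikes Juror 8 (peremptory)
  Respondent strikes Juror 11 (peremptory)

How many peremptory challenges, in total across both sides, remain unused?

16

Petitioner allotment: 7 base + 1 × 4 alternates = 11. Respondent allotment: 7 base + 1 × 4 alternates + 2 multi-party = 13.
Petitioner peremptories used: #12, #29, #8 — 3 (for-cause on #9, #19, #24, #26 don't count).
Respondent peremptories used: #4, #13, #22, #6, #11 — 5 (for-cause on #12, #20 don't count).
Remaining: (11 − 3) + (13 − 5) = 16.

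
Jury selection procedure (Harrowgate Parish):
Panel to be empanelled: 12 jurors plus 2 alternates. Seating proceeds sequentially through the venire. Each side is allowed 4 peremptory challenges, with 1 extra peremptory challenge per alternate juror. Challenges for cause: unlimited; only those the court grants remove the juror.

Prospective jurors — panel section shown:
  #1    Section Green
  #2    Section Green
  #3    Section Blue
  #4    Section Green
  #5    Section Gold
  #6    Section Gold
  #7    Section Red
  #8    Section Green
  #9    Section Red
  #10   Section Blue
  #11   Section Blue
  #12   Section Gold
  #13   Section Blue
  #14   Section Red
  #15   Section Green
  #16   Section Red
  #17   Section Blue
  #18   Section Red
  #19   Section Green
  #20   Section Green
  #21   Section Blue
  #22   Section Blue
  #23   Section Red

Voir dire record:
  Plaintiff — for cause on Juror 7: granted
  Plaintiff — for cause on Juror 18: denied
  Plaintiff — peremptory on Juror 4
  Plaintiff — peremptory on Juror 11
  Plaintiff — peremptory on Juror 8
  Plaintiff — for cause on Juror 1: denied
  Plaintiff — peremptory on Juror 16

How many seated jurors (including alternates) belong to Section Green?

4

Removed: #4, #7, #8, #11, #16.
Seated (14 incl. alternates): #1, #2, #3, #5, #6, #9, #10, #12, #13, #14, #15, #17, #18, #19.
Of those, in Section Green: #1, #2, #15, #19 → 4.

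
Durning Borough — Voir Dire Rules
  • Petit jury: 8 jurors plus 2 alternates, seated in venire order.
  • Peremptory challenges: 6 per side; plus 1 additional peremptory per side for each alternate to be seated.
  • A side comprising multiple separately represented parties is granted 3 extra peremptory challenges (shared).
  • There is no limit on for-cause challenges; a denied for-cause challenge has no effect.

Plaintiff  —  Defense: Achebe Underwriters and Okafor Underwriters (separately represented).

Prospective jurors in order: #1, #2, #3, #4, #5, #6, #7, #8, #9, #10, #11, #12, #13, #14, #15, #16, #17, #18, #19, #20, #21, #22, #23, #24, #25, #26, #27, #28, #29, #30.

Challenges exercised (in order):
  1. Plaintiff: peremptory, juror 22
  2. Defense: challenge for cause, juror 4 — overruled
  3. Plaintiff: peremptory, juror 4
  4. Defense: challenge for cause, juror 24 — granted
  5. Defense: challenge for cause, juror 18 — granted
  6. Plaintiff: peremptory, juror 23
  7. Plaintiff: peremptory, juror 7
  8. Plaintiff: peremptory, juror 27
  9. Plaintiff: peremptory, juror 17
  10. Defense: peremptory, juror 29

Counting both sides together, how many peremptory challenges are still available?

Plaintiff allotment: 6 base + 1 × 2 alternates = 8. Defense allotment: 6 base + 1 × 2 alternates + 3 multi-party = 11.
Plaintiff peremptories used: #22, #4, #23, #7, #27, #17 — 6.
Defense peremptories used: #29 — 1 (for-cause on #4, #24, #18 don't count).
Remaining: (8 − 6) + (11 − 1) = 12.

12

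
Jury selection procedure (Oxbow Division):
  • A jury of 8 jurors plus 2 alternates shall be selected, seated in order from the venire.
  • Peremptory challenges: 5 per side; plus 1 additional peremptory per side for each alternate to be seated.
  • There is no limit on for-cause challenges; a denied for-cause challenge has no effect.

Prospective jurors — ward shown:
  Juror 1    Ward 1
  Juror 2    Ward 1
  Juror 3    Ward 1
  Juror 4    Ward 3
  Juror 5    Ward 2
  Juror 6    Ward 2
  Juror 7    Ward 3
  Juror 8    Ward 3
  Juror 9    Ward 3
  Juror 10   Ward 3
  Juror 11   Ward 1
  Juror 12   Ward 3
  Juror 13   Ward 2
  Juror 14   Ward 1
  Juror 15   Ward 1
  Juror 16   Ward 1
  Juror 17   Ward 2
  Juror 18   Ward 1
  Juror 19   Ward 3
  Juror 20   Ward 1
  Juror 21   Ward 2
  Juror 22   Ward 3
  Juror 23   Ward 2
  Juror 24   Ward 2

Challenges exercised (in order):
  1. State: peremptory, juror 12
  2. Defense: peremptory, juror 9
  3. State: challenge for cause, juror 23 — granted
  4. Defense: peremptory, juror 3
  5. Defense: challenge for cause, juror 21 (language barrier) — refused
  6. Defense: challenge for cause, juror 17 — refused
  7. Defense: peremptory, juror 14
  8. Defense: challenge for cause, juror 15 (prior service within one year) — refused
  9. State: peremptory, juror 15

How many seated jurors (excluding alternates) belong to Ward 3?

4

Removed: #3, #9, #12, #14, #15, #23.
Seated jurors 1–8: #1, #2, #4, #5, #6, #7, #8, #10 (alternates #11, #13 not counted).
Of those, in Ward 3: #4, #7, #8, #10 → 4.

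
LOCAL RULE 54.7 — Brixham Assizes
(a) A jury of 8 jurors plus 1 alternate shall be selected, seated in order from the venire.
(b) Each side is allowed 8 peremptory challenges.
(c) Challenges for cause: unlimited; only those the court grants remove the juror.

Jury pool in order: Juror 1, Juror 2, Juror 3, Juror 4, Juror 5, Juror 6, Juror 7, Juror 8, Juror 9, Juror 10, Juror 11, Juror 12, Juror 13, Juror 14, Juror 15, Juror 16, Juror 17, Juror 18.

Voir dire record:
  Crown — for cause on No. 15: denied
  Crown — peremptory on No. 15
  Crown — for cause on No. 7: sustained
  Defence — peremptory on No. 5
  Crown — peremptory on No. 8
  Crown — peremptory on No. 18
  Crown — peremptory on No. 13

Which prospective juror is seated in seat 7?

10

Removed: #5, #7, #8, #13, #15, #18.
Filling seats in venire order through position 7: #1, #2, #3, #4, #6, #9, #10.
So seat 7 is #10.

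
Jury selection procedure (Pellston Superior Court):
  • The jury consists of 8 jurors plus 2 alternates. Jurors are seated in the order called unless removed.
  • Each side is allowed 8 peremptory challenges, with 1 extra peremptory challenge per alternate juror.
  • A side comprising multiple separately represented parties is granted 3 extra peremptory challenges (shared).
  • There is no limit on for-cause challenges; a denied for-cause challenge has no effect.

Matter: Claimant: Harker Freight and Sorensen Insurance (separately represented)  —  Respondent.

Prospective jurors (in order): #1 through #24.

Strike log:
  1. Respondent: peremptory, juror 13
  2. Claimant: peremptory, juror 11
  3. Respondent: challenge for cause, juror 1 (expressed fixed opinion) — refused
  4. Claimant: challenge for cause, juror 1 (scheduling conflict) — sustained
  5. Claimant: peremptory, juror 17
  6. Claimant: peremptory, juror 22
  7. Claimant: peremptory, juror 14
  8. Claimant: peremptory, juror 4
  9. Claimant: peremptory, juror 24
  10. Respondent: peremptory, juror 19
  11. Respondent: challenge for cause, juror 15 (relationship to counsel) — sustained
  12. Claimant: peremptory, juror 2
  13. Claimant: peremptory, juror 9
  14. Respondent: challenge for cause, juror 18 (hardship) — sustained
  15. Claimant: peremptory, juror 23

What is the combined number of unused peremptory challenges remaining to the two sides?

Claimant allotment: 8 base + 1 × 2 alternates + 3 multi-party = 13. Respondent allotment: 8 base + 1 × 2 alternates = 10.
Claimant peremptories used: #11, #17, #22, #14, #4, #24, #2, #9, #23 — 9 (the for-cause on #1 doesn't count).
Respondent peremptories used: #13, #19 — 2 (for-cause on #1, #15, #18 don't count).
Remaining: (13 − 9) + (10 − 2) = 12.

12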